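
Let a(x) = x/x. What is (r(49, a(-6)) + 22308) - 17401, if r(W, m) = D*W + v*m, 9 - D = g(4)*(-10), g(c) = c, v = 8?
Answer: 7316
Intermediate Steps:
a(x) = 1
D = 49 (D = 9 - 4*(-10) = 9 - 1*(-40) = 9 + 40 = 49)
r(W, m) = 8*m + 49*W (r(W, m) = 49*W + 8*m = 8*m + 49*W)
(r(49, a(-6)) + 22308) - 17401 = ((8*1 + 49*49) + 22308) - 17401 = ((8 + 2401) + 22308) - 17401 = (2409 + 22308) - 17401 = 24717 - 17401 = 7316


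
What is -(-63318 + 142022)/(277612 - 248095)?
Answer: -78704/29517 ≈ -2.6664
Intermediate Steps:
-(-63318 + 142022)/(277612 - 248095) = -78704/29517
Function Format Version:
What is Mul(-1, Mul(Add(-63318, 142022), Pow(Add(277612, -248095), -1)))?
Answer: Rational(-78704, 29517) ≈ -2.6664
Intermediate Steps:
Mul(-1, Mul(Add(-63318, 142022), Pow(Add(277612, -248095), -1))) = Mul(-1, Mul(78704, Pow(29517, -1))) = Mul(-1, Mul(78704, Rational(1, 29517))) = Mul(-1, Rational(78704, 29517)) = Rational(-78704, 29517)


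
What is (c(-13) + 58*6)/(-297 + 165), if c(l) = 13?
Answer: -361/132 ≈ -2.7348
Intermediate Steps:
(c(-13) + 58*6)/(-297 + 165) = (13 + 58*6)/(-297 + 165) = (13 + 348)/(-132) = 361*(-1/132) = -361/132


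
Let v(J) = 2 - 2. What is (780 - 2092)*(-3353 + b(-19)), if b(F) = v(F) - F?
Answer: 4374208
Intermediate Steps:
v(J) = 0
b(F) = -F (b(F) = 0 - F = -F)
(780 - 2092)*(-3353 + b(-19)) = (780 - 2092)*(-3353 - 1*(-19)) = -1312*(-3353 + 19) = -1312*(-3334) = 4374208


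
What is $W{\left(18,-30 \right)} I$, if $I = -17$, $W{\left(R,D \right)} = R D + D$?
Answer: $9690$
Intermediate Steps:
$W{\left(R,D \right)} = D + D R$ ($W{\left(R,D \right)} = D R + D = D + D R$)
$W{\left(18,-30 \right)} I = - 30 \left(1 + 18\right) \left(-17\right) = \left(-30\right) 19 \left(-17\right) = \left(-570\right) \left(-17\right) = 9690$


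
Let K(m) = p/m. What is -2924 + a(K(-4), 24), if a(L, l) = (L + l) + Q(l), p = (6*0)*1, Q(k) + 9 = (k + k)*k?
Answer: -1757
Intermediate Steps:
Q(k) = -9 + 2*k**2 (Q(k) = -9 + (k + k)*k = -9 + (2*k)*k = -9 + 2*k**2)
p = 0 (p = 0*1 = 0)
K(m) = 0 (K(m) = 0/m = 0)
a(L, l) = -9 + L + l + 2*l**2 (a(L, l) = (L + l) + (-9 + 2*l**2) = -9 + L + l + 2*l**2)
-2924 + a(K(-4), 24) = -2924 + (-9 + 0 + 24 + 2*24**2) = -2924 + (-9 + 0 + 24 + 2*576) = -2924 + (-9 + 0 + 24 + 1152) = -2924 + 1167 = -1757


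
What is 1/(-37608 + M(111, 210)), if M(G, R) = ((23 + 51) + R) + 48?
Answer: -1/37276 ≈ -2.6827e-5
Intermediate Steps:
M(G, R) = 122 + R (M(G, R) = (74 + R) + 48 = 122 + R)
1/(-37608 + M(111, 210)) = 1/(-37608 + (122 + 210)) = 1/(-37608 + 332) = 1/(-37276) = -1/37276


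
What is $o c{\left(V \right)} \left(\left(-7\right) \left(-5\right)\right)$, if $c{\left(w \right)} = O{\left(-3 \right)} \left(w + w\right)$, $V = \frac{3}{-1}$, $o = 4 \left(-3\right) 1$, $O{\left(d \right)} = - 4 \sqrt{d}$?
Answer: $- 10080 i \sqrt{3} \approx - 17459.0 i$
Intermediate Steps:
$o = -12$ ($o = \left(-12\right) 1 = -12$)
$V = -3$ ($V = 3 \left(-1\right) = -3$)
$c{\left(w \right)} = - 8 i w \sqrt{3}$ ($c{\left(w \right)} = - 4 \sqrt{-3} \left(w + w\right) = - 4 i \sqrt{3} \cdot 2 w = - 8 i w \sqrt{3}$)
$o c{\left(V \right)} \left(\left(-7\right) \left(-5\right)\right) = - 12 \left(\left(-8\right) i \left(-3\right) \sqrt{3}\right) \left(\left(-7\right) \left(-5\right)\right) = - 12 \cdot 24 i \sqrt{3} \cdot 35 = - 288 i \sqrt{3} \cdot 35 = - 10080 i \sqrt{3}$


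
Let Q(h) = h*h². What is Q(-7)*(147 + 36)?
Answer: -62769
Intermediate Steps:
Q(h) = h³
Q(-7)*(147 + 36) = (-7)³*(147 + 36) = -343*183 = -62769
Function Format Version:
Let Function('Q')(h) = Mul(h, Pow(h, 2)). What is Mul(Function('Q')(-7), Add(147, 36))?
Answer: -62769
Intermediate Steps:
Function('Q')(h) = Pow(h, 3)
Mul(Function('Q')(-7), Add(147, 36)) = Mul(Pow(-7, 3), Add(147, 36)) = Mul(-343, 183) = -62769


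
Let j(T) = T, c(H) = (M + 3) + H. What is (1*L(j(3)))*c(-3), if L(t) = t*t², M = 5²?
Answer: 675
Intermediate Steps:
M = 25
c(H) = 28 + H (c(H) = (25 + 3) + H = 28 + H)
L(t) = t³
(1*L(j(3)))*c(-3) = (1*3³)*(28 - 3) = (1*27)*25 = 27*25 = 675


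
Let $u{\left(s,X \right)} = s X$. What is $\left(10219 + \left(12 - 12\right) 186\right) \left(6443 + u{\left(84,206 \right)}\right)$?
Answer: $242670593$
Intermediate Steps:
$u{\left(s,X \right)} = X s$
$\left(10219 + \left(12 - 12\right) 186\right) \left(6443 + u{\left(84,206 \right)}\right) = \left(10219 + \left(12 - 12\right) 186\right) \left(6443 + 206 \cdot 84\right) = \left(10219 + \left(12 - 12\right) 186\right) \left(6443 + 17304\right) = \left(10219 + 0 \cdot 186\right) 23747 = \left(10219 + 0\right) 23747 = 10219 \cdot 23747 = 242670593$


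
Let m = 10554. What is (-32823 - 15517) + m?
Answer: -37786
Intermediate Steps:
(-32823 - 15517) + m = (-32823 - 15517) + 10554 = -48340 + 10554 = -37786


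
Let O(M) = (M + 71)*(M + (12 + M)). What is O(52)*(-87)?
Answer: -1241316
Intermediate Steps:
O(M) = (12 + 2*M)*(71 + M) (O(M) = (71 + M)*(12 + 2*M) = (12 + 2*M)*(71 + M))
O(52)*(-87) = (852 + 2*52² + 154*52)*(-87) = (852 + 2*2704 + 8008)*(-87) = (852 + 5408 + 8008)*(-87) = 14268*(-87) = -1241316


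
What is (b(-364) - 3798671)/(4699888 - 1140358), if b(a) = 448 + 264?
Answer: -3797959/3559530 ≈ -1.0670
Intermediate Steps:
b(a) = 712
(b(-364) - 3798671)/(4699888 - 1140358) = (712 - 3798671)/(4699888 - 1140358) = -3797959/3559530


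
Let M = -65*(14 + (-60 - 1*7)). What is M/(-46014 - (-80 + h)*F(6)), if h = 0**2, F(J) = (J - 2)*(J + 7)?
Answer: -3445/41854 ≈ -0.082310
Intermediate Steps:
F(J) = (-2 + J)*(7 + J)
h = 0
M = 3445 (M = -65*(14 + (-60 - 7)) = -65*(14 - 67) = -65*(-53) = 3445)
M/(-46014 - (-80 + h)*F(6)) = 3445/(-46014 - (-80 + 0)*(-14 + 6**2 + 5*6)) = 3445/(-46014 - (-80)*(-14 + 36 + 30)) = 3445/(-46014 - (-80)*52) = 3445/(-46014 - 1*(-4160)) = 3445/(-46014 + 4160) = 3445/(-41854) = 3445*(-1/41854) = -3445/41854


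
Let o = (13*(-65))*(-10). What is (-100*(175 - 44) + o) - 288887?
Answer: -293537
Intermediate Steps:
o = 8450 (o = -845*(-10) = 8450)
(-100*(175 - 44) + o) - 288887 = (-100*(175 - 44) + 8450) - 288887 = (-100*131 + 8450) - 288887 = (-13100 + 8450) - 288887 = -4650 - 288887 = -293537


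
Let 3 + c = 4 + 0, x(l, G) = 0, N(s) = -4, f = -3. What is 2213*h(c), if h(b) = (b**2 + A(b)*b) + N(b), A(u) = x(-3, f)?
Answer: -6639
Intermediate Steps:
A(u) = 0
c = 1 (c = -3 + (4 + 0) = -3 + 4 = 1)
h(b) = -4 + b**2 (h(b) = (b**2 + 0*b) - 4 = (b**2 + 0) - 4 = b**2 - 4 = -4 + b**2)
2213*h(c) = 2213*(-4 + 1**2) = 2213*(-4 + 1) = 2213*(-3) = -6639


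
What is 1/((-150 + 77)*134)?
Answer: -1/9782 ≈ -0.00010223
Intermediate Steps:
1/((-150 + 77)*134) = 1/(-73*134) = 1/(-9782) = -1/9782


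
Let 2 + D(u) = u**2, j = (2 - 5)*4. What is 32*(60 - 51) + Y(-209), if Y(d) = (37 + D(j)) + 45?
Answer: 512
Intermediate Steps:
j = -12 (j = -3*4 = -12)
D(u) = -2 + u**2
Y(d) = 224 (Y(d) = (37 + (-2 + (-12)**2)) + 45 = (37 + (-2 + 144)) + 45 = (37 + 142) + 45 = 179 + 45 = 224)
32*(60 - 51) + Y(-209) = 32*(60 - 51) + 224 = 32*9 + 224 = 288 + 224 = 512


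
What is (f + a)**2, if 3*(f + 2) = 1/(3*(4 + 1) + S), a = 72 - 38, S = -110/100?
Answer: 178329316/173889 ≈ 1025.5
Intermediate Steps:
S = -11/10 (S = -110*1/100 = -11/10 ≈ -1.1000)
a = 34
f = -824/417 (f = -2 + 1/(3*(3*(4 + 1) - 11/10)) = -2 + 1/(3*(3*5 - 11/10)) = -2 + 1/(3*(15 - 11/10)) = -2 + 1/(3*(139/10)) = -2 + (1/3)*(10/139) = -2 + 10/417 = -824/417 ≈ -1.9760)
(f + a)**2 = (-824/417 + 34)**2 = (13354/417)**2 = 178329316/173889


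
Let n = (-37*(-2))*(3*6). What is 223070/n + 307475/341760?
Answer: 1277432665/7587072 ≈ 168.37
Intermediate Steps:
n = 1332 (n = 74*18 = 1332)
223070/n + 307475/341760 = 223070/1332 + 307475/341760 = 223070*(1/1332) + 307475*(1/341760) = 111535/666 + 61495/68352 = 1277432665/7587072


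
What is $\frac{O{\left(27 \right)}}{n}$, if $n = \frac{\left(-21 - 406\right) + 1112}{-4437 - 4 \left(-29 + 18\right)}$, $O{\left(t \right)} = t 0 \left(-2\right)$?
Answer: $0$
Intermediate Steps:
$O{\left(t \right)} = 0$ ($O{\left(t \right)} = 0 \left(-2\right) = 0$)
$n = - \frac{685}{4393}$ ($n = \frac{\left(-21 - 406\right) + 1112}{-4437 - -44} = \frac{-427 + 1112}{-4437 + 44} = \frac{685}{-4393} = 685 \left(- \frac{1}{4393}\right) = - \frac{685}{4393} \approx -0.15593$)
$\frac{O{\left(27 \right)}}{n} = \frac{0}{- \frac{685}{4393}} = 0 \left(- \frac{4393}{685}\right) = 0$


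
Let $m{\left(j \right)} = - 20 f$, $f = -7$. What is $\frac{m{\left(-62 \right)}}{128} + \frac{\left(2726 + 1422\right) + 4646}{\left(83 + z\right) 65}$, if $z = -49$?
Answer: $\frac{179379}{35360} \approx 5.0729$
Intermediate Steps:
$m{\left(j \right)} = 140$ ($m{\left(j \right)} = \left(-20\right) \left(-7\right) = 140$)
$\frac{m{\left(-62 \right)}}{128} + \frac{\left(2726 + 1422\right) + 4646}{\left(83 + z\right) 65} = \frac{140}{128} + \frac{\left(2726 + 1422\right) + 4646}{\left(83 - 49\right) 65} = 140 \cdot \frac{1}{128} + \frac{4148 + 4646}{34 \cdot 65} = \frac{35}{32} + \frac{8794}{2210} = \frac{35}{32} + 8794 \cdot \frac{1}{2210} = \frac{35}{32} + \frac{4397}{1105} = \frac{179379}{35360}$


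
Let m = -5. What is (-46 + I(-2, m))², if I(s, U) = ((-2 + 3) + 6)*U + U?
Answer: 7396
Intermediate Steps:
I(s, U) = 8*U (I(s, U) = (1 + 6)*U + U = 7*U + U = 8*U)
(-46 + I(-2, m))² = (-46 + 8*(-5))² = (-46 - 40)² = (-86)² = 7396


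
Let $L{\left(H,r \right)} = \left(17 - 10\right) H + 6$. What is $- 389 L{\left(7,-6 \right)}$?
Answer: $-21395$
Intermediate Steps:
$L{\left(H,r \right)} = 6 + 7 H$ ($L{\left(H,r \right)} = 7 H + 6 = 6 + 7 H$)
$- 389 L{\left(7,-6 \right)} = - 389 \left(6 + 7 \cdot 7\right) = - 389 \left(6 + 49\right) = \left(-389\right) 55 = -21395$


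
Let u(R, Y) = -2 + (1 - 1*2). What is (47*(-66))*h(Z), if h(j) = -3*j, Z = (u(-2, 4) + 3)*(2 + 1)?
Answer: 0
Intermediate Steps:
u(R, Y) = -3 (u(R, Y) = -2 + (1 - 2) = -2 - 1 = -3)
Z = 0 (Z = (-3 + 3)*(2 + 1) = 0*3 = 0)
(47*(-66))*h(Z) = (47*(-66))*(-3*0) = -3102*0 = 0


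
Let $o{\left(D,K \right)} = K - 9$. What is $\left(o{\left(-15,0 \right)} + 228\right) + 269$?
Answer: $488$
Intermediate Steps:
$o{\left(D,K \right)} = -9 + K$ ($o{\left(D,K \right)} = K - 9 = -9 + K$)
$\left(o{\left(-15,0 \right)} + 228\right) + 269 = \left(\left(-9 + 0\right) + 228\right) + 269 = \left(-9 + 228\right) + 269 = 219 + 269 = 488$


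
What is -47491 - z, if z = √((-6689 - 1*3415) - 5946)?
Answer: -47491 - 5*I*√642 ≈ -47491.0 - 126.69*I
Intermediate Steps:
z = 5*I*√642 (z = √((-6689 - 3415) - 5946) = √(-10104 - 5946) = √(-16050) = 5*I*√642 ≈ 126.69*I)
-47491 - z = -47491 - 5*I*√642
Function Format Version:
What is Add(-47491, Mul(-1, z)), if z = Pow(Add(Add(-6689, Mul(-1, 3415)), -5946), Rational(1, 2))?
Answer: Add(-47491, Mul(-5, I, Pow(642, Rational(1, 2)))) ≈ Add(-47491., Mul(-126.69, I))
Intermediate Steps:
z = Mul(5, I, Pow(642, Rational(1, 2))) (z = Pow(Add(Add(-6689, -3415), -5946), Rational(1, 2)) = Pow(Add(-10104, -5946), Rational(1, 2)) = Pow(-16050, Rational(1, 2)) = Mul(5, I, Pow(642, Rational(1, 2))) ≈ Mul(126.69, I))
Add(-47491, Mul(-1, z)) = Add(-47491, Mul(-1, Mul(5, I, Pow(642, Rational(1, 2))))) = Add(-47491, Mul(-5, I, Pow(642, Rational(1, 2))))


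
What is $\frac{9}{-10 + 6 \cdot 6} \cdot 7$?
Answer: $\frac{63}{26} \approx 2.4231$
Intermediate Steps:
$\frac{9}{-10 + 6 \cdot 6} \cdot 7 = \frac{9}{-10 + 36} \cdot 7 = \frac{9}{26} \cdot 7 = \frac{63}{26}$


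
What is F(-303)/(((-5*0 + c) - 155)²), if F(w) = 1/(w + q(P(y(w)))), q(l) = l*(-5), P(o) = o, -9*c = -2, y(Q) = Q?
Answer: 27/783941396 ≈ 3.4441e-8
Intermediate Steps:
c = 2/9 (c = -⅑*(-2) = 2/9 ≈ 0.22222)
q(l) = -5*l
F(w) = -1/(4*w) (F(w) = 1/(w - 5*w) = 1/(-4*w) = -1/(4*w))
F(-303)/(((-5*0 + c) - 155)²) = (-¼/(-303))/(((-5*0 + 2/9) - 155)²) = (-¼*(-1/303))/(((0 + 2/9) - 155)²) = 1/(1212*((2/9 - 155)²)) = 1/(1212*((-1393/9)²)) = 1/(1212*(1940449/81)) = (1/1212)*(81/1940449) = 27/783941396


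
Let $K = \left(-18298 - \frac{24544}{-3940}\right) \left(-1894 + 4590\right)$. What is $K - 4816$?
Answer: $- \frac{48579637984}{985} \approx -4.9319 \cdot 10^{7}$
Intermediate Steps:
$K = - \frac{48574894224}{985}$ ($K = \left(-18298 - - \frac{6136}{985}\right) 2696 = \left(-18298 + \frac{6136}{985}\right) 2696 = \left(- \frac{18017394}{985}\right) 2696 = - \frac{48574894224}{985} \approx -4.9315 \cdot 10^{7}$)
$K - 4816 = - \frac{48574894224}{985} - 4816 = - \frac{48579637984}{985}$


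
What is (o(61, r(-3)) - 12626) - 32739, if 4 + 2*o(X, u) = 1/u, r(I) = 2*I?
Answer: -544405/12 ≈ -45367.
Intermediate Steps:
o(X, u) = -2 + 1/(2*u)
(o(61, r(-3)) - 12626) - 32739 = ((-2 + 1/(2*((2*(-3))))) - 12626) - 32739 = ((-2 + (½)/(-6)) - 12626) - 32739 = ((-2 + (½)*(-⅙)) - 12626) - 32739 = ((-2 - 1/12) - 12626) - 32739 = (-25/12 - 12626) - 32739 = -151537/12 - 32739 = -544405/12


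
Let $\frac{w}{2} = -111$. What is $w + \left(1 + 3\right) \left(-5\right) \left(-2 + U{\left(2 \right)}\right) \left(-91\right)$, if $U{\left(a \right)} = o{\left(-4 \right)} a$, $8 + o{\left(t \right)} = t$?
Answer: $-47542$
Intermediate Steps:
$w = -222$ ($w = 2 \left(-111\right) = -222$)
$o{\left(t \right)} = -8 + t$
$U{\left(a \right)} = - 12 a$ ($U{\left(a \right)} = \left(-8 - 4\right) a = - 12 a$)
$w + \left(1 + 3\right) \left(-5\right) \left(-2 + U{\left(2 \right)}\right) \left(-91\right) = -222 + \left(1 + 3\right) \left(-5\right) \left(-2 - 24\right) \left(-91\right) = -222 + 4 \left(-5\right) \left(-2 - 24\right) \left(-91\right) = -222 + \left(-20\right) \left(-26\right) \left(-91\right) = -222 + 520 \left(-91\right) = -222 - 47320 = -47542$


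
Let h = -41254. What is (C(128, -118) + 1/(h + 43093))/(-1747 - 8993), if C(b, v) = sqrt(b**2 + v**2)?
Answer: -1/19750860 - sqrt(7577)/5370 ≈ -0.016210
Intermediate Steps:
(C(128, -118) + 1/(h + 43093))/(-1747 - 8993) = (sqrt(128**2 + (-118)**2) + 1/(-41254 + 43093))/(-1747 - 8993) = (sqrt(16384 + 13924) + 1/1839)/(-10740) = (sqrt(30308) + 1/1839)*(-1/10740) = (2*sqrt(7577) + 1/1839)*(-1/10740) = (1/1839 + 2*sqrt(7577))*(-1/10740) = -1/19750860 - sqrt(7577)/5370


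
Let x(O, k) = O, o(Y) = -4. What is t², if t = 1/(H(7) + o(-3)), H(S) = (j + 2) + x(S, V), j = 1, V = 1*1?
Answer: 1/36 ≈ 0.027778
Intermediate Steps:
V = 1
H(S) = 3 + S (H(S) = (1 + 2) + S = 3 + S)
t = ⅙ (t = 1/((3 + 7) - 4) = 1/(10 - 4) = 1/6 = ⅙ ≈ 0.16667)
t² = (⅙)² = 1/36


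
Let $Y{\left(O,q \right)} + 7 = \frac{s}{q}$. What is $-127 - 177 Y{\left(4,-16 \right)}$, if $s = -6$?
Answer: $\frac{8365}{8} \approx 1045.6$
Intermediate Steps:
$Y{\left(O,q \right)} = -7 - \frac{6}{q}$
$-127 - 177 Y{\left(4,-16 \right)} = -127 - 177 \left(-7 - \frac{6}{-16}\right) = -127 - 177 \left(-7 - - \frac{3}{8}\right) = -127 - 177 \left(-7 + \frac{3}{8}\right) = -127 - - \frac{9381}{8} = -127 + \frac{9381}{8} = \frac{8365}{8}$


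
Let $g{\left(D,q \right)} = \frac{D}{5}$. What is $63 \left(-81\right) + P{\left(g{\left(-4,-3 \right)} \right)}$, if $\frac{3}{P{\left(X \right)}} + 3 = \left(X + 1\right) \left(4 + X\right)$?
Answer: $- \frac{301152}{59} \approx -5104.3$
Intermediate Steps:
$g{\left(D,q \right)} = \frac{D}{5}$ ($g{\left(D,q \right)} = D \frac{1}{5} = \frac{D}{5}$)
$P{\left(X \right)} = \frac{3}{-3 + \left(1 + X\right) \left(4 + X\right)}$ ($P{\left(X \right)} = \frac{3}{-3 + \left(X + 1\right) \left(4 + X\right)} = \frac{3}{-3 + \left(1 + X\right) \left(4 + X\right)}$)
$63 \left(-81\right) + P{\left(g{\left(-4,-3 \right)} \right)} = 63 \left(-81\right) + \frac{3}{1 + \left(\frac{1}{5} \left(-4\right)\right)^{2} + 5 \cdot \frac{1}{5} \left(-4\right)} = -5103 + \frac{3}{1 + \left(- \frac{4}{5}\right)^{2} + 5 \left(- \frac{4}{5}\right)} = -5103 + \frac{3}{1 + \frac{16}{25} - 4} = -5103 + \frac{3}{- \frac{59}{25}} = -5103 + 3 \left(- \frac{25}{59}\right) = -5103 - \frac{75}{59} = - \frac{301152}{59}$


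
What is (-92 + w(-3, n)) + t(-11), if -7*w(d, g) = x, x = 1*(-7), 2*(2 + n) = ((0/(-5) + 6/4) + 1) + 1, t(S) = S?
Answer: -102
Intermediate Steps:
n = -¼ (n = -2 + (((0/(-5) + 6/4) + 1) + 1)/2 = -2 + (((0*(-⅕) + 6*(¼)) + 1) + 1)/2 = -2 + (((0 + 3/2) + 1) + 1)/2 = -2 + ((3/2 + 1) + 1)/2 = -2 + (5/2 + 1)/2 = -2 + (½)*(7/2) = -2 + 7/4 = -¼ ≈ -0.25000)
x = -7
w(d, g) = 1 (w(d, g) = -⅐*(-7) = 1)
(-92 + w(-3, n)) + t(-11) = (-92 + 1) - 11 = -91 - 11 = -102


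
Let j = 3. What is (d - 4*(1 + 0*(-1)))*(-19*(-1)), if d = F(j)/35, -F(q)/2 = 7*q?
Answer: -494/5 ≈ -98.800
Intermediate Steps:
F(q) = -14*q
d = -6/5 (d = -14*3/35 = -42*1/35 = -6/5 ≈ -1.2000)
(d - 4*(1 + 0*(-1)))*(-19*(-1)) = (-6/5 - 4*(1 + 0*(-1)))*(-19*(-1)) = (-6/5 - 4*(1 + 0))*19 = (-6/5 - 4*1)*19 = (-6/5 - 4)*19 = -26/5*19 = -494/5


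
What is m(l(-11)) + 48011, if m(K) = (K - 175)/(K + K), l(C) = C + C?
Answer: 2112681/44 ≈ 48016.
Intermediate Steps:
l(C) = 2*C
m(K) = (-175 + K)/(2*K) (m(K) = (-175 + K)/((2*K)) = (-175 + K)*(1/(2*K)) = (-175 + K)/(2*K))
m(l(-11)) + 48011 = (-175 + 2*(-11))/(2*((2*(-11)))) + 48011 = (1/2)*(-175 - 22)/(-22) + 48011 = (1/2)*(-1/22)*(-197) + 48011 = 197/44 + 48011 = 2112681/44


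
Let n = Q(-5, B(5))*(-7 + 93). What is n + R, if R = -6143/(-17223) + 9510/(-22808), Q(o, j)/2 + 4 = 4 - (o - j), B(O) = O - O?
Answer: 168901698527/196411092 ≈ 859.94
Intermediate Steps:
B(O) = 0
Q(o, j) = -2*o + 2*j (Q(o, j) = -8 + 2*(4 - (o - j)) = -8 + 2*(4 + (j - o)) = -8 + 2*(4 + j - o) = -8 + (8 - 2*o + 2*j) = -2*o + 2*j)
n = 860 (n = (-2*(-5) + 2*0)*(-7 + 93) = (10 + 0)*86 = 10*86 = 860)
R = -11840593/196411092 (R = -6143*(-1/17223) + 9510*(-1/22808) = 6143/17223 - 4755/11404 = -11840593/196411092 ≈ -0.060285)
n + R = 860 - 11840593/196411092 = 168901698527/196411092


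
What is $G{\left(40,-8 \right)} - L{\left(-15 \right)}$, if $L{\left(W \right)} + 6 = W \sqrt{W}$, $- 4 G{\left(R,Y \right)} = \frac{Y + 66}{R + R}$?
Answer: $\frac{931}{160} + 15 i \sqrt{15} \approx 5.8187 + 58.095 i$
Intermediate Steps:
$G{\left(R,Y \right)} = - \frac{66 + Y}{8 R}$ ($G{\left(R,Y \right)} = - \frac{\left(Y + 66\right) \frac{1}{R + R}}{4} = - \frac{\left(66 + Y\right) \frac{1}{2 R}}{4} = - \frac{\frac{1}{2} \frac{1}{R} \left(66 + Y\right)}{4} = - \frac{66 + Y}{8 R}$)
$L{\left(W \right)} = -6 + W^{\frac{3}{2}}$ ($L{\left(W \right)} = -6 + W \sqrt{W} = -6 + W^{\frac{3}{2}}$)
$G{\left(40,-8 \right)} - L{\left(-15 \right)} = \frac{-66 - -8}{8 \cdot 40} - \left(-6 + \left(-15\right)^{\frac{3}{2}}\right) = \frac{1}{8} \cdot \frac{1}{40} \left(-66 + 8\right) - \left(-6 - 15 i \sqrt{15}\right) = \frac{1}{8} \cdot \frac{1}{40} \left(-58\right) + \left(6 + 15 i \sqrt{15}\right) = - \frac{29}{160} + \left(6 + 15 i \sqrt{15}\right) = \frac{931}{160} + 15 i \sqrt{15}$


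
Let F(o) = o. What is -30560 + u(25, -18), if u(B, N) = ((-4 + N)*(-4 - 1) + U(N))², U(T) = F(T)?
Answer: -22096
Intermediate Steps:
U(T) = T
u(B, N) = (20 - 4*N)² (u(B, N) = ((-4 + N)*(-4 - 1) + N)² = ((-4 + N)*(-5) + N)² = ((20 - 5*N) + N)² = (20 - 4*N)²)
-30560 + u(25, -18) = -30560 + 16*(5 - 1*(-18))² = -30560 + 16*(5 + 18)² = -30560 + 16*23² = -30560 + 16*529 = -30560 + 8464 = -22096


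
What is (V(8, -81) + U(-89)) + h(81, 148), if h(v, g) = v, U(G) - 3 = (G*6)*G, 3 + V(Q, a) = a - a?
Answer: 47607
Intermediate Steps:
V(Q, a) = -3 (V(Q, a) = -3 + (a - a) = -3 + 0 = -3)
U(G) = 3 + 6*G**2 (U(G) = 3 + (G*6)*G = 3 + (6*G)*G = 3 + 6*G**2)
(V(8, -81) + U(-89)) + h(81, 148) = (-3 + (3 + 6*(-89)**2)) + 81 = (-3 + (3 + 6*7921)) + 81 = (-3 + (3 + 47526)) + 81 = (-3 + 47529) + 81 = 47526 + 81 = 47607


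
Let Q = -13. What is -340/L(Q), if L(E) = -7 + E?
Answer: 17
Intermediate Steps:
-340/L(Q) = -340/(-7 - 13) = -340/(-20) = -340*(-1/20) = 17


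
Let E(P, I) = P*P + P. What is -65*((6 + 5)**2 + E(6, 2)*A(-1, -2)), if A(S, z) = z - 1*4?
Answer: 8515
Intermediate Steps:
A(S, z) = -4 + z (A(S, z) = z - 4 = -4 + z)
E(P, I) = P + P**2 (E(P, I) = P**2 + P = P + P**2)
-65*((6 + 5)**2 + E(6, 2)*A(-1, -2)) = -65*((6 + 5)**2 + (6*(1 + 6))*(-4 - 2)) = -65*(11**2 + (6*7)*(-6)) = -65*(121 + 42*(-6)) = -65*(121 - 252) = -65*(-131) = 8515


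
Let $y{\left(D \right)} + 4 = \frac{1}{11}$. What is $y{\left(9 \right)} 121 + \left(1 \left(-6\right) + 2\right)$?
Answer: $-477$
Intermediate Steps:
$y{\left(D \right)} = - \frac{43}{11}$ ($y{\left(D \right)} = -4 + \frac{1}{11} = - \frac{43}{11}$)
$y{\left(9 \right)} 121 + \left(1 \left(-6\right) + 2\right) = \left(- \frac{43}{11}\right) 121 + \left(1 \left(-6\right) + 2\right) = -473 + \left(-6 + 2\right) = -473 - 4 = -477$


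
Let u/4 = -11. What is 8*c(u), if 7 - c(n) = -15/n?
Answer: 586/11 ≈ 53.273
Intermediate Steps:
u = -44 (u = 4*(-11) = -44)
c(n) = 7 + 15/n (c(n) = 7 - (-15)/n = 7 + 15/n)
8*c(u) = 8*(7 + 15/(-44)) = 8*(7 + 15*(-1/44)) = 8*(7 - 15/44) = 8*(293/44) = 586/11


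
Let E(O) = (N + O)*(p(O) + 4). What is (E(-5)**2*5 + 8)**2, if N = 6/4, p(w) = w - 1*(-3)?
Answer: 64009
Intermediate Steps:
p(w) = 3 + w (p(w) = w + 3 = 3 + w)
N = 3/2 (N = 6*(1/4) = 3/2 ≈ 1.5000)
E(O) = (7 + O)*(3/2 + O) (E(O) = (3/2 + O)*((3 + O) + 4) = (3/2 + O)*(7 + O) = (7 + O)*(3/2 + O))
(E(-5)**2*5 + 8)**2 = ((21/2 + (-5)**2 + (17/2)*(-5))**2*5 + 8)**2 = ((21/2 + 25 - 85/2)**2*5 + 8)**2 = ((-7)**2*5 + 8)**2 = (49*5 + 8)**2 = (245 + 8)**2 = 253**2 = 64009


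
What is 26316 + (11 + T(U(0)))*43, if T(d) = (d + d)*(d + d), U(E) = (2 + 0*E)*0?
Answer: 26789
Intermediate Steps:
U(E) = 0 (U(E) = (2 + 0)*0 = 2*0 = 0)
T(d) = 4*d**2 (T(d) = (2*d)*(2*d) = 4*d**2)
26316 + (11 + T(U(0)))*43 = 26316 + (11 + 4*0**2)*43 = 26316 + (11 + 4*0)*43 = 26316 + (11 + 0)*43 = 26316 + 11*43 = 26316 + 473 = 26789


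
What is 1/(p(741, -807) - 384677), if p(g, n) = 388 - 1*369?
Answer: -1/384658 ≈ -2.5997e-6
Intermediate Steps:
p(g, n) = 19 (p(g, n) = 388 - 369 = 19)
1/(p(741, -807) - 384677) = 1/(19 - 384677) = 1/(-384658) = -1/384658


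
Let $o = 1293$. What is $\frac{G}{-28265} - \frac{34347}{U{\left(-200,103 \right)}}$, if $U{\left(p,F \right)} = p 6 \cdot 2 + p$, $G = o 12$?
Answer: $\frac{186095271}{14697800} \approx 12.661$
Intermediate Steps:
$G = 15516$ ($G = 1293 \cdot 12 = 15516$)
$U{\left(p,F \right)} = 13 p$ ($U{\left(p,F \right)} = p 12 + p = 12 p + p = 13 p$)
$\frac{G}{-28265} - \frac{34347}{U{\left(-200,103 \right)}} = \frac{15516}{-28265} - \frac{34347}{13 \left(-200\right)} = 15516 \left(- \frac{1}{28265}\right) - \frac{34347}{-2600} = - \frac{15516}{28265} - - \frac{34347}{2600} = - \frac{15516}{28265} + \frac{34347}{2600} = \frac{186095271}{14697800}$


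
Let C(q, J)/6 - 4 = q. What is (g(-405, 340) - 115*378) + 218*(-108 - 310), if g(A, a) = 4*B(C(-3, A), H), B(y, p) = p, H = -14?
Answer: -134650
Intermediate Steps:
C(q, J) = 24 + 6*q
g(A, a) = -56 (g(A, a) = 4*(-14) = -56)
(g(-405, 340) - 115*378) + 218*(-108 - 310) = (-56 - 115*378) + 218*(-108 - 310) = (-56 - 1*43470) + 218*(-418) = (-56 - 43470) - 91124 = -43526 - 91124 = -134650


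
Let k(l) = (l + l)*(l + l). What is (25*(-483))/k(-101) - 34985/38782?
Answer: -947910295/791230364 ≈ -1.1980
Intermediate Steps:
k(l) = 4*l² (k(l) = (2*l)*(2*l) = 4*l²)
(25*(-483))/k(-101) - 34985/38782 = (25*(-483))/((4*(-101)²)) - 34985/38782 = -12075/(4*10201) - 34985*1/38782 = -12075/40804 - 34985/38782 = -947910295/791230364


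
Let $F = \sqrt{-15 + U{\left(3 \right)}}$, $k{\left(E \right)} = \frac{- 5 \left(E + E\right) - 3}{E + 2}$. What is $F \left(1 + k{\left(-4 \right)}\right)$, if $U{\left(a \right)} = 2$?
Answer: $- \frac{35 i \sqrt{13}}{2} \approx - 63.097 i$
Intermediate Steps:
$k{\left(E \right)} = \frac{-3 - 10 E}{2 + E}$ ($k{\left(E \right)} = \frac{- 5 \cdot 2 E - 3}{2 + E} = \frac{- 10 E - 3}{2 + E} = \frac{-3 - 10 E}{2 + E}$)
$F = i \sqrt{13}$ ($F = \sqrt{-15 + 2} = \sqrt{-13} = i \sqrt{13} \approx 3.6056 i$)
$F \left(1 + k{\left(-4 \right)}\right) = i \sqrt{13} \left(1 + \frac{-3 - -40}{2 - 4}\right) = i \sqrt{13} \left(1 + \frac{-3 + 40}{-2}\right) = i \sqrt{13} \left(1 - \frac{37}{2}\right) = i \sqrt{13} \left(- \frac{35}{2}\right) = - \frac{35 i \sqrt{13}}{2}$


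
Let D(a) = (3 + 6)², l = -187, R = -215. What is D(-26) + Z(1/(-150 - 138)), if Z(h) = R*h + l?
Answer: -30313/288 ≈ -105.25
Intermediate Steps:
D(a) = 81 (D(a) = 9² = 81)
Z(h) = -187 - 215*h (Z(h) = -215*h - 187 = -187 - 215*h)
D(-26) + Z(1/(-150 - 138)) = 81 + (-187 - 215/(-150 - 138)) = 81 + (-187 - 215/(-288)) = 81 + (-187 - 215*(-1/288)) = 81 + (-187 + 215/288) = 81 - 53641/288 = -30313/288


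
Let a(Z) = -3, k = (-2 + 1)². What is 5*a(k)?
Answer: -15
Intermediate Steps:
k = 1 (k = (-1)² = 1)
5*a(k) = 5*(-3) = -15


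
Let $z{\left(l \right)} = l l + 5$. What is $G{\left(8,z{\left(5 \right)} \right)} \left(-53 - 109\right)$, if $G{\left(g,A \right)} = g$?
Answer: $-1296$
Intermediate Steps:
$z{\left(l \right)} = 5 + l^{2}$ ($z{\left(l \right)} = l^{2} + 5 = 5 + l^{2}$)
$G{\left(8,z{\left(5 \right)} \right)} \left(-53 - 109\right) = 8 \left(-53 - 109\right) = 8 \left(-162\right) = -1296$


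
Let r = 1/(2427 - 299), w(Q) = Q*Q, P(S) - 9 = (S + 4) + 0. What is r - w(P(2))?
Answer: -478799/2128 ≈ -225.00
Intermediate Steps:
P(S) = 13 + S (P(S) = 9 + ((S + 4) + 0) = 9 + ((4 + S) + 0) = 9 + (4 + S) = 13 + S)
w(Q) = Q**2
r = 1/2128 ≈ 0.00046992
r - w(P(2)) = 1/2128 - (13 + 2)**2 = 1/2128 - 1*15**2 = 1/2128 - 1*225 = 1/2128 - 225 = -478799/2128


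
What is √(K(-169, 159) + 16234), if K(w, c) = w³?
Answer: 35*I*√3927 ≈ 2193.3*I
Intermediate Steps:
√(K(-169, 159) + 16234) = √((-169)³ + 16234) = √(-4826809 + 16234) = √(-4810575) = 35*I*√3927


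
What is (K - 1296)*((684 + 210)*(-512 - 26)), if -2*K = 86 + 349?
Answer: 727951122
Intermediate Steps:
K = -435/2 (K = -(86 + 349)/2 = -½*435 = -435/2 ≈ -217.50)
(K - 1296)*((684 + 210)*(-512 - 26)) = (-435/2 - 1296)*((684 + 210)*(-512 - 26)) = -1353069*(-538) = -3027/2*(-480972) = 727951122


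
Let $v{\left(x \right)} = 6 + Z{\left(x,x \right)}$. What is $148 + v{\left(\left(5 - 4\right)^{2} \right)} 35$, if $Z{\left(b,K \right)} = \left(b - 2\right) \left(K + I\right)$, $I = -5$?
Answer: $498$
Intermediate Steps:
$Z{\left(b,K \right)} = \left(-5 + K\right) \left(-2 + b\right)$ ($Z{\left(b,K \right)} = \left(b - 2\right) \left(K - 5\right) = \left(-2 + b\right) \left(-5 + K\right) = \left(-5 + K\right) \left(-2 + b\right)$)
$v{\left(x \right)} = 16 + x^{2} - 7 x$ ($v{\left(x \right)} = 6 + \left(10 - 5 x - 2 x + x x\right) = 6 + \left(10 - 5 x - 2 x + x^{2}\right) = 6 + \left(10 + x^{2} - 7 x\right) = 16 + x^{2} - 7 x$)
$148 + v{\left(\left(5 - 4\right)^{2} \right)} 35 = 148 + \left(16 + \left(\left(5 - 4\right)^{2}\right)^{2} - 7 \left(5 - 4\right)^{2}\right) 35 = 148 + \left(16 + \left(1^{2}\right)^{2} - 7 \cdot 1^{2}\right) 35 = 148 + \left(16 + 1^{2} - 7\right) 35 = 148 + \left(16 + 1 - 7\right) 35 = 148 + 10 \cdot 35 = 148 + 350 = 498$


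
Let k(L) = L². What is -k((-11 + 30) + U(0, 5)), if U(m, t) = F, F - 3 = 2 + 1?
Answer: -625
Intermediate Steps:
F = 6 (F = 3 + (2 + 1) = 3 + 3 = 6)
U(m, t) = 6
-k((-11 + 30) + U(0, 5)) = -((-11 + 30) + 6)² = -(19 + 6)² = -1*25² = -1*625 = -625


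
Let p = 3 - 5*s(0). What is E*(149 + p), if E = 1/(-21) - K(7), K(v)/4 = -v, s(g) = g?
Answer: 89224/21 ≈ 4248.8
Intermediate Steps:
K(v) = -4*v (K(v) = 4*(-v) = -4*v)
p = 3 (p = 3 - 5*0 = 3 + 0 = 3)
E = 587/21 (E = 1/(-21) - (-4)*7 = -1/21 - 1*(-28) = -1/21 + 28 = 587/21 ≈ 27.952)
E*(149 + p) = 587*(149 + 3)/21 = (587/21)*152 = 89224/21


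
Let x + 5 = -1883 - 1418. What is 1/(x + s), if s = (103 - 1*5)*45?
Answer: 1/1104 ≈ 0.00090580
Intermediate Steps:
s = 4410 (s = (103 - 5)*45 = 98*45 = 4410)
x = -3306 (x = -5 + (-1883 - 1418) = -5 - 3301 = -3306)
1/(x + s) = 1/(-3306 + 4410) = 1/1104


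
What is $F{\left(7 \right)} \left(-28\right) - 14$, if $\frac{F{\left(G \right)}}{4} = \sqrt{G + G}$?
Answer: $-14 - 112 \sqrt{14} \approx -433.07$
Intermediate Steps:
$F{\left(G \right)} = 4 \sqrt{2} \sqrt{G}$ ($F{\left(G \right)} = 4 \sqrt{G + G} = 4 \sqrt{2 G} = 4 \sqrt{2} \sqrt{G}$)
$F{\left(7 \right)} \left(-28\right) - 14 = 4 \sqrt{2} \sqrt{7} \left(-28\right) - 14 = 4 \sqrt{14} \left(-28\right) - 14 = - 112 \sqrt{14} - 14 = -14 - 112 \sqrt{14}$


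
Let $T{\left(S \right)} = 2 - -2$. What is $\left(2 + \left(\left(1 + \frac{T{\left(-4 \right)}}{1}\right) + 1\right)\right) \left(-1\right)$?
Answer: $-8$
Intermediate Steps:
$T{\left(S \right)} = 4$ ($T{\left(S \right)} = 2 + 2 = 4$)
$\left(2 + \left(\left(1 + \frac{T{\left(-4 \right)}}{1}\right) + 1\right)\right) \left(-1\right) = \left(2 + \left(\left(1 + \frac{4}{1}\right) + 1\right)\right) \left(-1\right) = \left(2 + \left(\left(1 + 4 \cdot 1\right) + 1\right)\right) \left(-1\right) = \left(2 + \left(\left(1 + 4\right) + 1\right)\right) \left(-1\right) = \left(2 + \left(5 + 1\right)\right) \left(-1\right) = \left(2 + 6\right) \left(-1\right) = 8 \left(-1\right) = -8$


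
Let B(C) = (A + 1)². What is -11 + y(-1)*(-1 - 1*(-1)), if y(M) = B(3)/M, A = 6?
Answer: -11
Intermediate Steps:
B(C) = 49 (B(C) = (6 + 1)² = 7² = 49)
y(M) = 49/M
-11 + y(-1)*(-1 - 1*(-1)) = -11 + (49/(-1))*(-1 - 1*(-1)) = -11 + (49*(-1))*(-1 + 1) = -11 - 49*0 = -11 + 0 = -11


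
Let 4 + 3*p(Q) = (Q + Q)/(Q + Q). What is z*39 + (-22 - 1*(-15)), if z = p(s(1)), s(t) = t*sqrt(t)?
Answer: -46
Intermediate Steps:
s(t) = t**(3/2)
p(Q) = -1 (p(Q) = -4/3 + ((Q + Q)/(Q + Q))/3 = -4/3 + ((2*Q)/((2*Q)))/3 = -4/3 + ((2*Q)*(1/(2*Q)))/3 = -4/3 + (1/3)*1 = -4/3 + 1/3 = -1)
z = -1
z*39 + (-22 - 1*(-15)) = -1*39 + (-22 - 1*(-15)) = -39 + (-22 + 15) = -39 - 7 = -46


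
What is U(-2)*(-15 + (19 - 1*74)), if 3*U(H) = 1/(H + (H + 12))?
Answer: -35/12 ≈ -2.9167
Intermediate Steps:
U(H) = 1/(3*(12 + 2*H)) (U(H) = 1/(3*(H + (H + 12))) = 1/(3*(H + (12 + H))) = 1/(3*(12 + 2*H)))
U(-2)*(-15 + (19 - 1*74)) = (1/(6*(6 - 2)))*(-15 + (19 - 1*74)) = ((⅙)/4)*(-15 + (19 - 74)) = ((⅙)*(¼))*(-15 - 55) = (1/24)*(-70) = -35/12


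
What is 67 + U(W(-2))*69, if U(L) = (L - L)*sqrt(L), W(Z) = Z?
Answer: 67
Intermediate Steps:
U(L) = 0 (U(L) = 0*sqrt(L) = 0)
67 + U(W(-2))*69 = 67 + 0*69 = 67 + 0 = 67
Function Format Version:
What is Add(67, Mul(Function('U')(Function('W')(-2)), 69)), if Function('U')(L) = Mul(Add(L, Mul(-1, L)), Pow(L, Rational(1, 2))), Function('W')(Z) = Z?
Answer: 67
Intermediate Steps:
Function('U')(L) = 0 (Function('U')(L) = Mul(0, Pow(L, Rational(1, 2))) = 0)
Add(67, Mul(Function('U')(Function('W')(-2)), 69)) = Add(67, Mul(0, 69)) = Add(67, 0) = 67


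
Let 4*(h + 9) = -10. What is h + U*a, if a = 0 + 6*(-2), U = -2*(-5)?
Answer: -263/2 ≈ -131.50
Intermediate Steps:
h = -23/2 (h = -9 + (¼)*(-10) = -9 - 5/2 = -23/2 ≈ -11.500)
U = 10
a = -12 (a = 0 - 12 = -12)
h + U*a = -23/2 + 10*(-12) = -23/2 - 120 = -263/2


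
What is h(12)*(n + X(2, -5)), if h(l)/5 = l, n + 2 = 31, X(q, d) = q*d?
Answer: 1140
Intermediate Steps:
X(q, d) = d*q
n = 29 (n = -2 + 31 = 29)
h(l) = 5*l
h(12)*(n + X(2, -5)) = (5*12)*(29 - 5*2) = 60*(29 - 10) = 60*19 = 1140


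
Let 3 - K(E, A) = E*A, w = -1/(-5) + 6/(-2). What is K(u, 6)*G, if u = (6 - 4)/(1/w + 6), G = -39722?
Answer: -2740818/79 ≈ -34694.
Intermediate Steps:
w = -14/5 (w = -1*(-⅕) + 6*(-½) = ⅕ - 3 = -14/5 ≈ -2.8000)
u = 28/79 (u = (6 - 4)/(1/(-14/5) + 6) = 2/(-5/14 + 6) = 2/(79/14) = 2*(14/79) = 28/79 ≈ 0.35443)
K(E, A) = 3 - A*E (K(E, A) = 3 - E*A = 3 - A*E)
K(u, 6)*G = (3 - 1*6*28/79)*(-39722) = (3 - 168/79)*(-39722) = (69/79)*(-39722) = -2740818/79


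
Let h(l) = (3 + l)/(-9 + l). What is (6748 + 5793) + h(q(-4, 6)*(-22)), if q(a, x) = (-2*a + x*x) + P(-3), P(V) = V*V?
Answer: 14736838/1175 ≈ 12542.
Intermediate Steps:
P(V) = V**2
q(a, x) = 9 + x**2 - 2*a (q(a, x) = (-2*a + x*x) + (-3)**2 = (-2*a + x**2) + 9 = (x**2 - 2*a) + 9 = 9 + x**2 - 2*a)
h(l) = (3 + l)/(-9 + l)
(6748 + 5793) + h(q(-4, 6)*(-22)) = (6748 + 5793) + (3 + (9 + 6**2 - 2*(-4))*(-22))/(-9 + (9 + 6**2 - 2*(-4))*(-22)) = 12541 + (3 + (9 + 36 + 8)*(-22))/(-9 + (9 + 36 + 8)*(-22)) = 12541 + (3 + 53*(-22))/(-9 + 53*(-22)) = 12541 + (3 - 1166)/(-9 - 1166) = 12541 - 1163/(-1175) = 12541 - 1/1175*(-1163) = 12541 + 1163/1175 = 14736838/1175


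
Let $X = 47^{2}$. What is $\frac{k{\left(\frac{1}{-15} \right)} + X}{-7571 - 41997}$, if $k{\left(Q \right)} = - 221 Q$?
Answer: $- \frac{8339}{185880} \approx -0.044862$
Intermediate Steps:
$X = 2209$
$\frac{k{\left(\frac{1}{-15} \right)} + X}{-7571 - 41997} = \frac{- \frac{221}{-15} + 2209}{-7571 - 41997} = \frac{\left(-221\right) \left(- \frac{1}{15}\right) + 2209}{-49568} = \left(\frac{221}{15} + 2209\right) \left(- \frac{1}{49568}\right) = \frac{33356}{15} \left(- \frac{1}{49568}\right) = - \frac{8339}{185880}$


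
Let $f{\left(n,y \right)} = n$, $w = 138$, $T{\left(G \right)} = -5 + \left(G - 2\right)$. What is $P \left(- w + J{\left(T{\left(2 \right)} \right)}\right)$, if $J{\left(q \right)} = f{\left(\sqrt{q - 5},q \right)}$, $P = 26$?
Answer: $-3588 + 26 i \sqrt{10} \approx -3588.0 + 82.219 i$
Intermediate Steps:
$T{\left(G \right)} = -7 + G$ ($T{\left(G \right)} = -5 + \left(-2 + G\right) = -7 + G$)
$J{\left(q \right)} = \sqrt{-5 + q}$ ($J{\left(q \right)} = \sqrt{q - 5} = \sqrt{-5 + q}$)
$P \left(- w + J{\left(T{\left(2 \right)} \right)}\right) = 26 \left(\left(-1\right) 138 + \sqrt{-5 + \left(-7 + 2\right)}\right) = 26 \left(-138 + \sqrt{-5 - 5}\right) = 26 \left(-138 + \sqrt{-10}\right) = 26 \left(-138 + i \sqrt{10}\right) = -3588 + 26 i \sqrt{10}$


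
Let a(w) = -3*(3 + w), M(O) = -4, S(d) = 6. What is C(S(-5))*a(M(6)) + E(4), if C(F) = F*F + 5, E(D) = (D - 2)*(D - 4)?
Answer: 123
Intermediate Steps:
E(D) = (-4 + D)*(-2 + D) (E(D) = (-2 + D)*(-4 + D) = (-4 + D)*(-2 + D))
a(w) = -9 - 3*w
C(F) = 5 + F² (C(F) = F² + 5 = 5 + F²)
C(S(-5))*a(M(6)) + E(4) = (5 + 6²)*(-9 - 3*(-4)) + (8 + 4² - 6*4) = (5 + 36)*(-9 + 12) + (8 + 16 - 24) = 41*3 + 0 = 123 + 0 = 123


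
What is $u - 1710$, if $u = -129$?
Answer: $-1839$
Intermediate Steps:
$u - 1710 = -129 - 1710 = -1839$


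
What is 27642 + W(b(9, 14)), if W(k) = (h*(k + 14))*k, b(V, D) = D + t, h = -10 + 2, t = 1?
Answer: 24162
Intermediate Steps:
h = -8
b(V, D) = 1 + D (b(V, D) = D + 1 = 1 + D)
W(k) = k*(-112 - 8*k) (W(k) = (-8*(k + 14))*k = (-8*(14 + k))*k = (-112 - 8*k)*k = k*(-112 - 8*k))
27642 + W(b(9, 14)) = 27642 - 8*(1 + 14)*(14 + (1 + 14)) = 27642 - 8*15*(14 + 15) = 27642 - 8*15*29 = 27642 - 3480 = 24162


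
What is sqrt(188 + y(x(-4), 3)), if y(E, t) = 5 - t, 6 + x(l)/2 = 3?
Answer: sqrt(190) ≈ 13.784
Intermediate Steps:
x(l) = -6 (x(l) = -12 + 2*3 = -12 + 6 = -6)
sqrt(188 + y(x(-4), 3)) = sqrt(188 + (5 - 1*3)) = sqrt(188 + (5 - 3)) = sqrt(188 + 2) = sqrt(190)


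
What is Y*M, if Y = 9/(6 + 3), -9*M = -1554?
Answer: 518/3 ≈ 172.67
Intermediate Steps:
M = 518/3 (M = -1/9*(-1554) = 518/3 ≈ 172.67)
Y = 1 (Y = 9/9 = (1/9)*9 = 1)
Y*M = 1*(518/3) = 518/3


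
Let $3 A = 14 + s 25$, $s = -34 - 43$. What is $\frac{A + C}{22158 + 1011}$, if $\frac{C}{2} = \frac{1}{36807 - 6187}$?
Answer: $- \frac{3250823}{118239130} \approx -0.027494$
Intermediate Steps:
$s = -77$
$A = -637$ ($A = \frac{14 - 1925}{3} = \frac{1}{3} \left(-1911\right) = -637$)
$C = \frac{1}{15310}$ ($C = \frac{2}{36807 - 6187} = \frac{2}{30620} = 2 \cdot \frac{1}{30620} = \frac{1}{15310} \approx 6.5317 \cdot 10^{-5}$)
$\frac{A + C}{22158 + 1011} = \frac{-637 + \frac{1}{15310}}{22158 + 1011} = - \frac{9752469}{15310 \cdot 23169} = \left(- \frac{9752469}{15310}\right) \frac{1}{23169} = - \frac{3250823}{118239130}$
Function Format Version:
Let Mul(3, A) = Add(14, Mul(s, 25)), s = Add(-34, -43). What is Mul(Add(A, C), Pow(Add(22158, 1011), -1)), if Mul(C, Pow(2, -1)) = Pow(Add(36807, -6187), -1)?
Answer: Rational(-3250823, 118239130) ≈ -0.027494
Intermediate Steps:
s = -77
A = -637 (A = Mul(Rational(1, 3), Add(14, Mul(-77, 25))) = Mul(Rational(1, 3), Add(14, -1925)) = Mul(Rational(1, 3), -1911) = -637)
C = Rational(1, 15310) (C = Mul(2, Pow(Add(36807, -6187), -1)) = Mul(2, Pow(30620, -1)) = Mul(2, Rational(1, 30620)) = Rational(1, 15310) ≈ 6.5317e-5)
Mul(Add(A, C), Pow(Add(22158, 1011), -1)) = Mul(Add(-637, Rational(1, 15310)), Pow(Add(22158, 1011), -1)) = Mul(Rational(-9752469, 15310), Pow(23169, -1)) = Mul(Rational(-9752469, 15310), Rational(1, 23169)) = Rational(-3250823, 118239130)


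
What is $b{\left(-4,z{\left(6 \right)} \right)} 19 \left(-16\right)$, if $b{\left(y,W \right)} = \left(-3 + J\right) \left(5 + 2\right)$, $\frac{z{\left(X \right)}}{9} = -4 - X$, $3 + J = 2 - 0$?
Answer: $8512$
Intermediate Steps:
$J = -1$ ($J = -3 + \left(2 - 0\right) = -3 + \left(2 + 0\right) = -3 + 2 = -1$)
$z{\left(X \right)} = -36 - 9 X$ ($z{\left(X \right)} = 9 \left(-4 - X\right) = -36 - 9 X$)
$b{\left(y,W \right)} = -28$ ($b{\left(y,W \right)} = \left(-3 - 1\right) \left(5 + 2\right) = \left(-4\right) 7 = -28$)
$b{\left(-4,z{\left(6 \right)} \right)} 19 \left(-16\right) = \left(-28\right) 19 \left(-16\right) = \left(-532\right) \left(-16\right) = 8512$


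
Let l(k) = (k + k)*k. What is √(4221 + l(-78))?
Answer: 3*√1821 ≈ 128.02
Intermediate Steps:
l(k) = 2*k² (l(k) = (2*k)*k = 2*k²)
√(4221 + l(-78)) = √(4221 + 2*(-78)²) = √(4221 + 2*6084) = √(4221 + 12168) = √16389 = 3*√1821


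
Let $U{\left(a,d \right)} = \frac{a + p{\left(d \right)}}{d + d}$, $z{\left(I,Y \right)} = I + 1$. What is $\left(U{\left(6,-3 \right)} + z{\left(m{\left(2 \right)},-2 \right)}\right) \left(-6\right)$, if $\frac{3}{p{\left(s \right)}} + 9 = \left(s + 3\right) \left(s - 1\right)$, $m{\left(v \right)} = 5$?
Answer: $- \frac{91}{3} \approx -30.333$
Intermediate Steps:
$p{\left(s \right)} = \frac{3}{-9 + \left(-1 + s\right) \left(3 + s\right)}$ ($p{\left(s \right)} = \frac{3}{-9 + \left(s + 3\right) \left(s - 1\right)} = \frac{3}{-9 + \left(3 + s\right) \left(-1 + s\right)} = \frac{3}{-9 + \left(-1 + s\right) \left(3 + s\right)}$)
$z{\left(I,Y \right)} = 1 + I$
$U{\left(a,d \right)} = \frac{a + \frac{3}{-12 + d^{2} + 2 d}}{2 d}$ ($U{\left(a,d \right)} = \frac{a + \frac{3}{-12 + d^{2} + 2 d}}{d + d} = \frac{a + \frac{3}{-12 + d^{2} + 2 d}}{2 d}$)
$\left(U{\left(6,-3 \right)} + z{\left(m{\left(2 \right)},-2 \right)}\right) \left(-6\right) = \left(\frac{3 + 6 \left(-12 + \left(-3\right)^{2} + 2 \left(-3\right)\right)}{2 \left(-3\right) \left(-12 + \left(-3\right)^{2} + 2 \left(-3\right)\right)} + \left(1 + 5\right)\right) \left(-6\right) = \left(\frac{1}{2} \left(- \frac{1}{3}\right) \frac{1}{-12 + 9 - 6} \left(3 + 6 \left(-12 + 9 - 6\right)\right) + 6\right) \left(-6\right) = \left(\frac{1}{2} \left(- \frac{1}{3}\right) \frac{1}{-9} \left(3 + 6 \left(-9\right)\right) + 6\right) \left(-6\right) = \left(\frac{1}{2} \left(- \frac{1}{3}\right) \left(- \frac{1}{9}\right) \left(3 - 54\right) + 6\right) \left(-6\right) = \left(\frac{1}{2} \left(- \frac{1}{3}\right) \left(- \frac{1}{9}\right) \left(-51\right) + 6\right) \left(-6\right) = \left(- \frac{17}{18} + 6\right) \left(-6\right) = \frac{91}{18} \left(-6\right) = - \frac{91}{3}$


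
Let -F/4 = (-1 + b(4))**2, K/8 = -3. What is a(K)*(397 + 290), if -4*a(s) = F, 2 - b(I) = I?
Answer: 6183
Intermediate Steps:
K = -24 (K = 8*(-3) = -24)
b(I) = 2 - I
F = -36 (F = -4*(-1 + (2 - 1*4))**2 = -4*(-1 + (2 - 4))**2 = -4*(-1 - 2)**2 = -4*(-3)**2 = -4*9 = -36)
a(s) = 9 (a(s) = -1/4*(-36) = 9)
a(K)*(397 + 290) = 9*(397 + 290) = 9*687 = 6183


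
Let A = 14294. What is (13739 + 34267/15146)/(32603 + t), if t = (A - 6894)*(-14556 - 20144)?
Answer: -208125161/3888696074962 ≈ -5.3521e-5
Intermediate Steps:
t = -256780000 (t = (14294 - 6894)*(-14556 - 20144) = 7400*(-34700) = -256780000)
(13739 + 34267/15146)/(32603 + t) = (13739 + 34267/15146)/(32603 - 256780000) = (13739 + 34267*(1/15146))/(-256747397) = (13739 + 34267/15146)*(-1/256747397) = (208125161/15146)*(-1/256747397) = -208125161/3888696074962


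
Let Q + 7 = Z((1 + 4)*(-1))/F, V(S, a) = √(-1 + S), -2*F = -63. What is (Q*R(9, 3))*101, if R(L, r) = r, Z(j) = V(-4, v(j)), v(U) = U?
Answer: -2121 + 202*I*√5/21 ≈ -2121.0 + 21.509*I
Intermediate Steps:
F = 63/2 (F = -½*(-63) = 63/2 ≈ 31.500)
Z(j) = I*√5 (Z(j) = √(-1 - 4) = √(-5) = I*√5)
Q = -7 + 2*I*√5/63 (Q = -7 + (I*√5)/(63/2) = -7 + (I*√5)*(2/63) = -7 + 2*I*√5/63 ≈ -7.0 + 0.070986*I)
(Q*R(9, 3))*101 = ((-7 + 2*I*√5/63)*3)*101 = (-21 + 2*I*√5/21)*101 = -2121 + 202*I*√5/21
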